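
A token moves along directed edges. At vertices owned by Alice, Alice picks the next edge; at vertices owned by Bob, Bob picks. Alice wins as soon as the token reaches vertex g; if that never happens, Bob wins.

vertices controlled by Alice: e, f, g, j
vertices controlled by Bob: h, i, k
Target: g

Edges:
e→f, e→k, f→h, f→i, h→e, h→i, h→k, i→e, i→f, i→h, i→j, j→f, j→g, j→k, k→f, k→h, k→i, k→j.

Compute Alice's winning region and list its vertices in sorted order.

g, j

A0 = {g}
A1: add {j} — j (Alice) has j→g.
A2 = A1; e.g. e (Alice) has no edge into A1. Fixed point.
Alice's winning region = {g, j}.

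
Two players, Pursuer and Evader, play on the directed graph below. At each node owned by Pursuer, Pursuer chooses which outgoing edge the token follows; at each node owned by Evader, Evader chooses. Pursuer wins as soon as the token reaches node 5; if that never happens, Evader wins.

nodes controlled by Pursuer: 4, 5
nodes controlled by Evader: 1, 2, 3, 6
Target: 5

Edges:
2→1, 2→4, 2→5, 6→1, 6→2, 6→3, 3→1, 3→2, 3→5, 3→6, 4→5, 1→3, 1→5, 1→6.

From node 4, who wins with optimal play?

A0 = {5}
A1: add {4} — 4 (Pursuer) has 4→5.
A2 = A1; e.g. 1 (Evader) can still go to 3. Fixed point.
4 ∈ A1, so Pursuer can force the target.

Pursuer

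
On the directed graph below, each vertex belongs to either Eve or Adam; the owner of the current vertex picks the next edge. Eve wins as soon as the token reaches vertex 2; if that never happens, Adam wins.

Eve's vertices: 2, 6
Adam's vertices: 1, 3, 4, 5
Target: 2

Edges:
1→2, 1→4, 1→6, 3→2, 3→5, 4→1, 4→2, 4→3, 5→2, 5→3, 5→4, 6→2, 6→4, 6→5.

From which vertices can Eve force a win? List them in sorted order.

A0 = {2}
A1: add {6} — 6 (Eve) has 6→2.
A2 = A1; e.g. 1 (Adam) can still go to 4. Fixed point.
Eve's winning region = {2, 6}.

2, 6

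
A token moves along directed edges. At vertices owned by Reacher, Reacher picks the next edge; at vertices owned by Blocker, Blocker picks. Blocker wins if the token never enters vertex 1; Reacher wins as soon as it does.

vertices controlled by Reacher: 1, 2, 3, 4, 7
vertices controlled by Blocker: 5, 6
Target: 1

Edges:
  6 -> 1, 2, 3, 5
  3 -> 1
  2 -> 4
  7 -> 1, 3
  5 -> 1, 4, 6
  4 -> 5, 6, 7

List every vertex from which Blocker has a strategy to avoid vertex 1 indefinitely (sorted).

5, 6

A0 = {1}
A1: add {3, 7} — 3 (Reacher) has 3→1; 7 (Reacher) has 7→1.
A2: add {4} — 4 (Reacher) has 4→7.
A3: add {2} — 2 (Reacher) has 2→4.
A4 = A3; e.g. 5 (Blocker) can still go to 6. Fixed point.
Reacher's attractor = {1, 2, 3, 4, 7}; Blocker avoids the target exactly from the complement.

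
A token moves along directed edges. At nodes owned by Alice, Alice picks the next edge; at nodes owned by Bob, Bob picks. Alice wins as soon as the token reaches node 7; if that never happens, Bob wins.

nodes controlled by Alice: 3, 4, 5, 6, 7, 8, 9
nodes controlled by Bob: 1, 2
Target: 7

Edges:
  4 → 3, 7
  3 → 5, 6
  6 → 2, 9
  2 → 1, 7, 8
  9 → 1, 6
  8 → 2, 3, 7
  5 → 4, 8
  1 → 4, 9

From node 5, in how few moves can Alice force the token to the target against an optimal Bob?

2

A0 = {7}
A1: add {4, 8} — 4 (Alice) has 4→7; 8 (Alice) has 8→7.
A2: add {5} — 5 (Alice) has 5→4.
5 enters the attractor at level 2, so Alice can force the target in 2 moves from there.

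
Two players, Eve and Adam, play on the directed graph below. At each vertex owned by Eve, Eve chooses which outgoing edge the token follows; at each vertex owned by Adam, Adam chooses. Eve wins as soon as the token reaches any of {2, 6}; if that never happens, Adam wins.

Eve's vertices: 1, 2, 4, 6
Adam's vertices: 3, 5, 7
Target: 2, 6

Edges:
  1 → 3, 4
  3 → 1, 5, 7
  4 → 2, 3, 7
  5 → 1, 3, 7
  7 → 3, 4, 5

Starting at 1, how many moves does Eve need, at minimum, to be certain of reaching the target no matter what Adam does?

A0 = {2, 6}
A1: add {4} — 4 (Eve) has 4→2.
A2: add {1} — 1 (Eve) has 1→4.
A3 = A2; e.g. 3 (Adam) can still go to 5. Fixed point.
1 enters the attractor at level 2, so Eve can force the target in 2 moves from there.

2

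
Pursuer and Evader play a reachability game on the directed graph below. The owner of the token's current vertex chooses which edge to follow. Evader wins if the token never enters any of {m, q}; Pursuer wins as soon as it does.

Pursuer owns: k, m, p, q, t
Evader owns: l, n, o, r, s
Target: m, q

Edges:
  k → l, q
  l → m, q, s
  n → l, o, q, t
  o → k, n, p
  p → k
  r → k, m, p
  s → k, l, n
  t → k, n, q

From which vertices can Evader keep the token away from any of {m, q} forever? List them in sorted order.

A0 = {m, q}
A1: add {k, t} — k (Pursuer) has k→q; t (Pursuer) has t→q.
A2: add {p} — p (Pursuer) has p→k.
A3: add {r} — r (Evader): all of {k, m, p} already in.
A4 = A3; e.g. l (Evader) can still go to s. Fixed point.
Pursuer's attractor = {k, m, p, q, r, t}; Evader avoids the target exactly from the complement.

l, n, o, s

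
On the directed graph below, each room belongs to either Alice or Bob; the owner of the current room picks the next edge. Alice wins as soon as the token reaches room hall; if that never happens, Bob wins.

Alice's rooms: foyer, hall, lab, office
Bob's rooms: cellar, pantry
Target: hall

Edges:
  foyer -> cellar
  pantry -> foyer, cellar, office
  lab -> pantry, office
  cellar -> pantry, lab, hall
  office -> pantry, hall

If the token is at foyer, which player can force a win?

Bob

A0 = {hall}
A1: add {office} — office (Alice) has office→hall.
A2: add {lab} — lab (Alice) has lab→office.
A3 = A2; e.g. foyer (Alice) has no edge into A2. Fixed point.
foyer never enters the attractor, so Bob can avoid the target forever.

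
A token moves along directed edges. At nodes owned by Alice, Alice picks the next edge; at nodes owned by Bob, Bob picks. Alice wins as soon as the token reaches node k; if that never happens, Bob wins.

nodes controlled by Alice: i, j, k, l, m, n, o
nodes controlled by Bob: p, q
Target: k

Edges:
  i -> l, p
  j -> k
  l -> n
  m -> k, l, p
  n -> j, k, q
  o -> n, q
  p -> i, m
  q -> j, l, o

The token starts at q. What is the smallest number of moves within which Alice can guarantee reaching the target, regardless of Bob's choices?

3

A0 = {k}
A1: add {j, m, n} — j (Alice) has j→k; m (Alice) has m→k; n (Alice) has n→k.
A2: add {l, o} — l (Alice) has l→n; o (Alice) has o→n.
A3: add {i, q} — i (Alice) has i→l; q (Bob): all of {j, l, o} already in.
q enters the attractor at level 3, so Alice can force the target in 3 moves from there.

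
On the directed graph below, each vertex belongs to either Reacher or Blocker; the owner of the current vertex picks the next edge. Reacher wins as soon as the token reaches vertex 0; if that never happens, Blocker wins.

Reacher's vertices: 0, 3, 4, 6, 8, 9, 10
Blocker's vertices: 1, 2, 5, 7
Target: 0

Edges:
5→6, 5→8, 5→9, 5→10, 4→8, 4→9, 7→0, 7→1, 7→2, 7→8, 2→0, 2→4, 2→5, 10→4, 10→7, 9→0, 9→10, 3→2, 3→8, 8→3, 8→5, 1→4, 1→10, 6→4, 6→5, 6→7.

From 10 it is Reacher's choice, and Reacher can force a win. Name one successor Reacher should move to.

A0 = {0}
A1: add {9} — 9 (Reacher) has 9→0.
A2: add {4} — 4 (Reacher) has 4→9.
A3: add {6, 10} — 6 (Reacher) has 6→4; 10 (Reacher) has 10→4.
A4: add {1} — 1 (Blocker): all of {4, 10} already in.
A5 = A4; e.g. 2 (Blocker) can still go to 5. Fixed point.
From 10, successor 4 is in the attractor (rank 2); the other successor 7 is not.

4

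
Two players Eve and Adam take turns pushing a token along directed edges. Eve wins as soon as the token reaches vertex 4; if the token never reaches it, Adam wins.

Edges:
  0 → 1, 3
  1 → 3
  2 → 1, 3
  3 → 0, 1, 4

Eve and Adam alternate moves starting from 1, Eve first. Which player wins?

Track states (vertex, player-to-move).
A0 = {(4,Eve), (4,Adam)}
A1: add {(3,Eve)}.
A2: add {(1,Adam)}.
A3: add {(0,Eve), (2,Eve)}.
A4 = A3; e.g. (0,Adam) stays out. (1,Eve) never enters ⇒ Adam avoids the target.

Adam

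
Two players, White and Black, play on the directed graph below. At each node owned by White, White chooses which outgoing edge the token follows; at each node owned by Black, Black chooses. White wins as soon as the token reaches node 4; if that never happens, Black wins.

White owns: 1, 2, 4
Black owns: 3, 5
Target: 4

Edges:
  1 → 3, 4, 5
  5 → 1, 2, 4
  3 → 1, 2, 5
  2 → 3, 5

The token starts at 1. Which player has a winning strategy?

White

A0 = {4}
A1: add {1} — 1 (White) has 1→4.
A2 = A1; e.g. 2 (White) has no edge into A1. Fixed point.
1 ∈ A1, so White can force the target.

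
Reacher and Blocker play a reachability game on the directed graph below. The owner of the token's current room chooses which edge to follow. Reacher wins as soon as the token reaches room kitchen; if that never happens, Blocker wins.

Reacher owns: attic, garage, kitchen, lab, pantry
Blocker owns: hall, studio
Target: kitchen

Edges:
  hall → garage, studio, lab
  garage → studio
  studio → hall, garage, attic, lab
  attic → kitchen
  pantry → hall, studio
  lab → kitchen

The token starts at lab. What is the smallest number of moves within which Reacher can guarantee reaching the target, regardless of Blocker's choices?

1

A0 = {kitchen}
A1: add {attic, lab} — attic (Reacher) has attic→kitchen; lab (Reacher) has lab→kitchen.
A2 = A1; e.g. hall (Blocker) can still go to garage. Fixed point.
lab enters the attractor at level 1, so Reacher can force the target in 1 move from there.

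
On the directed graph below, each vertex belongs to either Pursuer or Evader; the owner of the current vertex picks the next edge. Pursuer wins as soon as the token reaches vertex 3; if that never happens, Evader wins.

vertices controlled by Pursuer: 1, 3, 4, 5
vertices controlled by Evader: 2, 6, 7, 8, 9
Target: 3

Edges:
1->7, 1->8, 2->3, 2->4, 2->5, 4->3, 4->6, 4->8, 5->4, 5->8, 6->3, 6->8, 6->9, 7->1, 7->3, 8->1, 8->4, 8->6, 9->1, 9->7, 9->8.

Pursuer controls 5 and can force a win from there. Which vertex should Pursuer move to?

A0 = {3}
A1: add {4} — 4 (Pursuer) has 4→3.
A2: add {5} — 5 (Pursuer) has 5→4.
A3: add {2} — 2 (Evader): all of {3, 4, 5} already in.
A4 = A3; e.g. 1 (Pursuer) has no edge into A3. Fixed point.
From 5, successor 4 is in the attractor (rank 1); the other successor 8 is not.

4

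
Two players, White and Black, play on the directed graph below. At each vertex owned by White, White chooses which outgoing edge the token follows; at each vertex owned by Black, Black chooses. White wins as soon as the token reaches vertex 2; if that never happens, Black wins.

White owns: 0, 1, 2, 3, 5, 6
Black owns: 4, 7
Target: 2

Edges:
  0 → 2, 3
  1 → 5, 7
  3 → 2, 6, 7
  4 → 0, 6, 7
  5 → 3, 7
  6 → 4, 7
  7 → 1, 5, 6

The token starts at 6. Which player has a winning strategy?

Black

A0 = {2}
A1: add {0, 3} — 0 (White) has 0→2; 3 (White) has 3→2.
A2: add {5} — 5 (White) has 5→3.
A3: add {1} — 1 (White) has 1→5.
A4 = A3; e.g. 4 (Black) can still go to 6. Fixed point.
6 never enters the attractor, so Black can avoid the target forever.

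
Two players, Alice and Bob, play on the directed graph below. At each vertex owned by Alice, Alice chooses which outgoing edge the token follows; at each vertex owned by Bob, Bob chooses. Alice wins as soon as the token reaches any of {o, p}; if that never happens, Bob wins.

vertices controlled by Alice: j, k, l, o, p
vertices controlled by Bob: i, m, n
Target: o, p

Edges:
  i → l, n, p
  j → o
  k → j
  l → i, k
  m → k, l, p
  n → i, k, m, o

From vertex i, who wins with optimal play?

A0 = {o, p}
A1: add {j} — j (Alice) has j→o.
A2: add {k} — k (Alice) has k→j.
A3: add {l} — l (Alice) has l→k.
A4: add {m} — m (Bob): all of {k, l, p} already in.
A5 = A4; e.g. i (Bob) can still go to n. Fixed point.
i never enters the attractor, so Bob can avoid the target forever.

Bob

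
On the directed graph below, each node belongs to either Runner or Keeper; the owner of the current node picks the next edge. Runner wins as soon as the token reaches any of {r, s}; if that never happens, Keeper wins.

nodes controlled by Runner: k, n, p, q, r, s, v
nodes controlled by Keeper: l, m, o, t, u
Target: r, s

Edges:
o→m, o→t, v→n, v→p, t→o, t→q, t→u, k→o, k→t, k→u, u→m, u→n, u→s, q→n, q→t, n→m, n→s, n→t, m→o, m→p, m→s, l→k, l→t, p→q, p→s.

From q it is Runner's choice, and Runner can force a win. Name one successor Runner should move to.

n

A0 = {r, s}
A1: add {n, p} — n (Runner) has n→s; p (Runner) has p→s.
A2: add {q, v} — q (Runner) has q→n; v (Runner) has v→n.
A3 = A2; e.g. k (Runner) has no edge into A2. Fixed point.
From q, successor n is in the attractor (rank 1); the other successor t is not.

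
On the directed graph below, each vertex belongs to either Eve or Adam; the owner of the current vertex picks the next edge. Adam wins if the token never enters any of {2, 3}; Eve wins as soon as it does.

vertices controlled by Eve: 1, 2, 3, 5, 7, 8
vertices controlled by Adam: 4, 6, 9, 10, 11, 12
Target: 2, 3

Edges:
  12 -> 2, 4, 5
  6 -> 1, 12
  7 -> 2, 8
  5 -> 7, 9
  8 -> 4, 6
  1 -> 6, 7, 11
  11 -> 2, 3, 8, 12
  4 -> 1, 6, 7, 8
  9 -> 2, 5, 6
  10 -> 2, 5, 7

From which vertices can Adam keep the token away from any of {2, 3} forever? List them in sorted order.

4, 6, 8, 9, 11, 12

A0 = {2, 3}
A1: add {7} — 7 (Eve) has 7→2.
A2: add {1, 5} — 1 (Eve) has 1→7; 5 (Eve) has 5→7.
A3: add {10} — 10 (Adam): all of {2, 5, 7} already in.
A4 = A3; e.g. 4 (Adam) can still go to 6. Fixed point.
Eve's attractor = {1, 2, 3, 5, 7, 10}; Adam avoids the target exactly from the complement.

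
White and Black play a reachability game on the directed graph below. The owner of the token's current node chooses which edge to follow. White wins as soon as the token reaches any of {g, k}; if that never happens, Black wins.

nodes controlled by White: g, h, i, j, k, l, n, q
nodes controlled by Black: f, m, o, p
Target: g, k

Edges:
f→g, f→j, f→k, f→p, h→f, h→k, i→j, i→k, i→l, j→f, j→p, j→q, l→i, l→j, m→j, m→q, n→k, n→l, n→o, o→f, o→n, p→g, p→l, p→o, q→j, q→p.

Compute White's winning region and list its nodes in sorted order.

A0 = {g, k}
A1: add {h, i, n} — h (White) has h→k; i (White) has i→k; n (White) has n→k.
A2: add {l} — l (White) has l→i.
A3 = A2; e.g. f (Black) can still go to j. Fixed point.
White's winning region = {g, h, i, k, l, n}.

g, h, i, k, l, n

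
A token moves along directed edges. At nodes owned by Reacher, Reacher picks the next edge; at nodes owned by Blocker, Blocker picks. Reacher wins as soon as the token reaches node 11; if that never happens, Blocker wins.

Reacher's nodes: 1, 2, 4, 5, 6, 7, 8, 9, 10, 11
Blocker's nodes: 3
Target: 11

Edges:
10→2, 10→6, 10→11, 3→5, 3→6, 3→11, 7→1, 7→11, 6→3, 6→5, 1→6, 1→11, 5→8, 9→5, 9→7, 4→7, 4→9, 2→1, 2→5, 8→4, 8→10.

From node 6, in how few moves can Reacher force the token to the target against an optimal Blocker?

A0 = {11}
A1: add {1, 7, 10} — 1 (Reacher) has 1→11; 7 (Reacher) has 7→11; 10 (Reacher) has 10→11.
A2: add {2, 4, 8, 9} — 2 (Reacher) has 2→1; 4 (Reacher) has 4→7; 8 (Reacher) has 8→10; 9 (Reacher) has 9→7.
A3: add {5} — 5 (Reacher) has 5→8.
A4: add {6} — 6 (Reacher) has 6→5.
6 enters the attractor at level 4, so Reacher can force the target in 4 moves from there.

4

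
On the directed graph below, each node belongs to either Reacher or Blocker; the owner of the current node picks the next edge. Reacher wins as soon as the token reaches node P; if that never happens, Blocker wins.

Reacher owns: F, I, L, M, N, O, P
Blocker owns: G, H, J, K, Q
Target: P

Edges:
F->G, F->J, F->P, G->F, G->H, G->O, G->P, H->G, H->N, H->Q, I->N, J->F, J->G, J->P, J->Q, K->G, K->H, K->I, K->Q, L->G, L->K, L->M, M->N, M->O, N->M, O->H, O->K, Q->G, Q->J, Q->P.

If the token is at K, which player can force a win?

A0 = {P}
A1: add {F} — F (Reacher) has F→P.
A2 = A1; e.g. G (Blocker) can still go to H. Fixed point.
K never enters the attractor, so Blocker can avoid the target forever.

Blocker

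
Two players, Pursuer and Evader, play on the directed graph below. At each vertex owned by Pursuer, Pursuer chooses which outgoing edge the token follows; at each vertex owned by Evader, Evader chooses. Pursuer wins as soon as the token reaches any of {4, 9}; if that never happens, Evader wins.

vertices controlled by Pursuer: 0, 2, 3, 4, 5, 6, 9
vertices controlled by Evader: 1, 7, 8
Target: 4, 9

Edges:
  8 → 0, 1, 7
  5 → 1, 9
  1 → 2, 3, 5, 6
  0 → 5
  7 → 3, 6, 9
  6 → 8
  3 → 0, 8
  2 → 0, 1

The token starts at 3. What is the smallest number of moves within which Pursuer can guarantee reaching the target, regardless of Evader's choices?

3

A0 = {4, 9}
A1: add {5} — 5 (Pursuer) has 5→9.
A2: add {0} — 0 (Pursuer) has 0→5.
A3: add {2, 3} — 2 (Pursuer) has 2→0; 3 (Pursuer) has 3→0.
A4 = A3; e.g. 1 (Evader) can still go to 6. Fixed point.
3 enters the attractor at level 3, so Pursuer can force the target in 3 moves from there.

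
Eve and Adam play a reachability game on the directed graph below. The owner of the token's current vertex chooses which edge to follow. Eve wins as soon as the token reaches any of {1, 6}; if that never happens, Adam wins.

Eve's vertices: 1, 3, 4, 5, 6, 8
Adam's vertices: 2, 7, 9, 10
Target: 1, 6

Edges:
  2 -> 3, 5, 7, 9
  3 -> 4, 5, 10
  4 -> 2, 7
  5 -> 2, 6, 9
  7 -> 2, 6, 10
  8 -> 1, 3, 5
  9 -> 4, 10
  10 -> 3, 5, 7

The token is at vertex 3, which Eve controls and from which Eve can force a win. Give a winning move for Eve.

5

A0 = {1, 6}
A1: add {5, 8} — 5 (Eve) has 5→6; 8 (Eve) has 8→1.
A2: add {3} — 3 (Eve) has 3→5.
A3 = A2; e.g. 2 (Adam) can still go to 7. Fixed point.
From 3, successor 5 is in the attractor (rank 1); the other successors 4, 10 are not.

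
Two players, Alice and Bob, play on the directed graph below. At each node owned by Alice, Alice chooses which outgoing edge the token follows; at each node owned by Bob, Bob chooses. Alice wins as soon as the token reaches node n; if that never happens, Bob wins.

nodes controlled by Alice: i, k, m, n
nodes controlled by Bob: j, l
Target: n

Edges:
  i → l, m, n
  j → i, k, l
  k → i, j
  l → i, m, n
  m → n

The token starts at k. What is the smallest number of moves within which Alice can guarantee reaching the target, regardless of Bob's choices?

A0 = {n}
A1: add {i, m} — i (Alice) has i→n; m (Alice) has m→n.
A2: add {k, l} — k (Alice) has k→i; l (Bob): all of {i, m, n} already in.
k enters the attractor at level 2, so Alice can force the target in 2 moves from there.

2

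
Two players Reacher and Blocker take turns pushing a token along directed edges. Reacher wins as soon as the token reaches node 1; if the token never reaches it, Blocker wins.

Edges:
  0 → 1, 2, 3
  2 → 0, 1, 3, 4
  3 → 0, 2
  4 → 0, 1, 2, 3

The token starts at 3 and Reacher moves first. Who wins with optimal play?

Blocker

Track states (vertex, player-to-move).
A0 = {(1,Reacher), (1,Blocker)}
A1: add {(0,Reacher), (2,Reacher), (4,Reacher)}.
A2: add {(3,Blocker)}.
A3 = A2; e.g. (0,Blocker) stays out. (3,Reacher) never enters ⇒ Blocker avoids the target.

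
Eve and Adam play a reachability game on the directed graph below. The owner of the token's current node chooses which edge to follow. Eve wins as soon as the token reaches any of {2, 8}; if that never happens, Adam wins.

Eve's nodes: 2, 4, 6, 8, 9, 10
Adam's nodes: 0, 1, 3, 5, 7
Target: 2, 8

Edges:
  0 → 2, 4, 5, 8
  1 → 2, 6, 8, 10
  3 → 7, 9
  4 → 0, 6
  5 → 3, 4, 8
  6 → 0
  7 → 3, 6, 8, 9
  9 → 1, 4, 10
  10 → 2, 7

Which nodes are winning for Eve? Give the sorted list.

2, 8, 9, 10

A0 = {2, 8}
A1: add {10} — 10 (Eve) has 10→2.
A2: add {9} — 9 (Eve) has 9→10.
A3 = A2; e.g. 0 (Adam) can still go to 4. Fixed point.
Eve's winning region = {2, 8, 9, 10}.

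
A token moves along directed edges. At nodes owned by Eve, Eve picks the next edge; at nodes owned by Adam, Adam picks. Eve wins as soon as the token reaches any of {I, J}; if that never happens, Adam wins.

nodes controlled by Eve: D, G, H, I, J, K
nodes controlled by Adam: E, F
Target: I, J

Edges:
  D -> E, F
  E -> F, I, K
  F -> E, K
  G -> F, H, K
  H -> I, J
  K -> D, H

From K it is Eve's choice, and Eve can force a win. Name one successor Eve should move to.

H

A0 = {I, J}
A1: add {H} — H (Eve) has H→I.
A2: add {G, K} — G (Eve) has G→H; K (Eve) has K→H.
A3 = A2; e.g. D (Eve) has no edge into A2. Fixed point.
From K, successor H is in the attractor (rank 1); the other successor D is not.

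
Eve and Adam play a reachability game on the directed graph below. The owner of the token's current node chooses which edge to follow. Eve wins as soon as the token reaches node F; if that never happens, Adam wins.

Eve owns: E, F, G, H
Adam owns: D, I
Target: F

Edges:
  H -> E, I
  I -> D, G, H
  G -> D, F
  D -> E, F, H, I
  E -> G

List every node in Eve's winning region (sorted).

A0 = {F}
A1: add {G} — G (Eve) has G→F.
A2: add {E} — E (Eve) has E→G.
A3: add {H} — H (Eve) has H→E.
A4 = A3; e.g. D (Adam) can still go to I. Fixed point.
Eve's winning region = {E, F, G, H}.

E, F, G, H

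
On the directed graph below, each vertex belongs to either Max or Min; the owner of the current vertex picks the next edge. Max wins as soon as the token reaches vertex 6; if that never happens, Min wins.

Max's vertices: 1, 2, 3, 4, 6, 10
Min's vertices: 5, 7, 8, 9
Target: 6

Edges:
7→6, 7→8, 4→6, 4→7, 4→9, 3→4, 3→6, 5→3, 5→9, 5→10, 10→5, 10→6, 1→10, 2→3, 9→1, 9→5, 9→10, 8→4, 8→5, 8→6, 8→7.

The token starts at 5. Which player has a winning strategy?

Min

A0 = {6}
A1: add {3, 4, 10} — 3 (Max) has 3→6; 4 (Max) has 4→6; 10 (Max) has 10→6.
A2: add {1, 2} — 1 (Max) has 1→10; 2 (Max) has 2→3.
A3 = A2; e.g. 5 (Min) can still go to 9. Fixed point.
5 never enters the attractor, so Min can avoid the target forever.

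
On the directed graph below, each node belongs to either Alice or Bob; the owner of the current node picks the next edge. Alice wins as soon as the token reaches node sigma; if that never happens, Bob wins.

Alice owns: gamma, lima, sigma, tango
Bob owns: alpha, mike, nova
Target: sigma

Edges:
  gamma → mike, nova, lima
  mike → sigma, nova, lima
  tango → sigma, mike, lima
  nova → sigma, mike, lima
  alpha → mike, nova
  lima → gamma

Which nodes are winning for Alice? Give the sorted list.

sigma, tango

A0 = {sigma}
A1: add {tango} — tango (Alice) has tango→sigma.
A2 = A1; e.g. gamma (Alice) has no edge into A1. Fixed point.
Alice's winning region = {sigma, tango}.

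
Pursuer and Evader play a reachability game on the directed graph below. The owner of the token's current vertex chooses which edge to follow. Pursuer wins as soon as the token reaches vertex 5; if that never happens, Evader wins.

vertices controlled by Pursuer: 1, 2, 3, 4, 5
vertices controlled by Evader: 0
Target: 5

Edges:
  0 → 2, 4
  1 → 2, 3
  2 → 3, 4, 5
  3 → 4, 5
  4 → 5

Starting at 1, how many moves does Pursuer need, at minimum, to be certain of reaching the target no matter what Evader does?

A0 = {5}
A1: add {2, 3, 4} — 2 (Pursuer) has 2→5; 3 (Pursuer) has 3→5; 4 (Pursuer) has 4→5.
A2: add {0, 1} — 0 (Evader): all of {2, 4} already in; 1 (Pursuer) has 1→2.
A2 = all vertices. Fixed point.
1 enters the attractor at level 2, so Pursuer can force the target in 2 moves from there.

2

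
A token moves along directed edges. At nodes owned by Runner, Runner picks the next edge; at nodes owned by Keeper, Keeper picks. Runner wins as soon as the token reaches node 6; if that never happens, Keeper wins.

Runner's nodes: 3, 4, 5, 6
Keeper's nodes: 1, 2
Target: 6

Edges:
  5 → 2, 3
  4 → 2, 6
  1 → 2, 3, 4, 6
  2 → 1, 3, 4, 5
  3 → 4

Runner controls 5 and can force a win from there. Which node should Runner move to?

A0 = {6}
A1: add {4} — 4 (Runner) has 4→6.
A2: add {3} — 3 (Runner) has 3→4.
A3: add {5} — 5 (Runner) has 5→3.
A4 = A3; e.g. 1 (Keeper) can still go to 2. Fixed point.
From 5, successor 3 is in the attractor (rank 2); the other successor 2 is not.

3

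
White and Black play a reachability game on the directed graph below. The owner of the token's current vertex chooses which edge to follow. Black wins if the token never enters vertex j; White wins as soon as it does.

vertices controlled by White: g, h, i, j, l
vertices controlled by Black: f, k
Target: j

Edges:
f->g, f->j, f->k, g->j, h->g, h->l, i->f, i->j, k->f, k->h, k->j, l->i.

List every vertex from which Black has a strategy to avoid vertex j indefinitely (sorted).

A0 = {j}
A1: add {g, i} — g (White) has g→j; i (White) has i→j.
A2: add {h, l} — h (White) has h→g; l (White) has l→i.
A3 = A2; e.g. f (Black) can still go to k. Fixed point.
White's attractor = {g, h, i, j, l}; Black avoids the target exactly from the complement.

f, k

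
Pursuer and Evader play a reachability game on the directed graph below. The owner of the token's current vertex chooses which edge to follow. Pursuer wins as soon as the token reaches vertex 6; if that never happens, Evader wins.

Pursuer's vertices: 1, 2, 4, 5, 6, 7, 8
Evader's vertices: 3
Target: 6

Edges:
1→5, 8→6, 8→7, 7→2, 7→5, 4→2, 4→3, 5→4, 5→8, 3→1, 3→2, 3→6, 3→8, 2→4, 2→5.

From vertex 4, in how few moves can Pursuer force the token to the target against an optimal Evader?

A0 = {6}
A1: add {8} — 8 (Pursuer) has 8→6.
A2: add {5} — 5 (Pursuer) has 5→8.
A3: add {1, 2, 7} — 1 (Pursuer) has 1→5; 2 (Pursuer) has 2→5; 7 (Pursuer) has 7→5.
A4: add {3, 4} — 3 (Evader): all of {1, 2, 6, 8} already in; 4 (Pursuer) has 4→2.
A4 = all vertices. Fixed point.
4 enters the attractor at level 4, so Pursuer can force the target in 4 moves from there.

4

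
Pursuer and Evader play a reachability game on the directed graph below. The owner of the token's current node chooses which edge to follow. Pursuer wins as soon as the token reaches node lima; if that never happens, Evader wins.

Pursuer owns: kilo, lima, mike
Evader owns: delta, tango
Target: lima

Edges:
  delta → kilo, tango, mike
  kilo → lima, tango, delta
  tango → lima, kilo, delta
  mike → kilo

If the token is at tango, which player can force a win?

Evader

A0 = {lima}
A1: add {kilo} — kilo (Pursuer) has kilo→lima.
A2: add {mike} — mike (Pursuer) has mike→kilo.
A3 = A2; e.g. tango (Evader) can still go to delta. Fixed point.
tango never enters the attractor, so Evader can avoid the target forever.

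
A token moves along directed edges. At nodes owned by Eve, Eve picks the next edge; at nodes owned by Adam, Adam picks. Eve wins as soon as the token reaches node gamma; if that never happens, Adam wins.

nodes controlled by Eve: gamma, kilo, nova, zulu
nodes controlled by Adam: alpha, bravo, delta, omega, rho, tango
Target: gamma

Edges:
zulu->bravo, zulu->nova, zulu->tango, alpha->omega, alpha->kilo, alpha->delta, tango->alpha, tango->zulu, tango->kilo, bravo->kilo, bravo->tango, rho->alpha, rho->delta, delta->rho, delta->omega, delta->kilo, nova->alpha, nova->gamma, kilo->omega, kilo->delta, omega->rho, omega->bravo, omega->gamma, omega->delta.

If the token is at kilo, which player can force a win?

A0 = {gamma}
A1: add {nova} — nova (Eve) has nova→gamma.
A2: add {zulu} — zulu (Eve) has zulu→nova.
A3 = A2; e.g. rho (Adam) can still go to alpha. Fixed point.
kilo never enters the attractor, so Adam can avoid the target forever.

Adam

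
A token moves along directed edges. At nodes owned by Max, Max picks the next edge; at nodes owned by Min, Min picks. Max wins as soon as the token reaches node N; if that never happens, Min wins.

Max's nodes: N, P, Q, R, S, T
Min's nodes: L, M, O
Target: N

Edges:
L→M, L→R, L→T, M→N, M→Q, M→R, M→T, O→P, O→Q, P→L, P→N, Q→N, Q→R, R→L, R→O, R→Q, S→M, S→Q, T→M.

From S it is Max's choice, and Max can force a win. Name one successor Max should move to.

A0 = {N}
A1: add {P, Q} — P (Max) has P→N; Q (Max) has Q→N.
A2: add {O, R, S} — O (Min): all of {P, Q} already in; R (Max) has R→Q; S (Max) has S→Q.
A3 = A2; e.g. L (Min) can still go to M. Fixed point.
From S, successor Q is in the attractor (rank 1); the other successor M is not.

Q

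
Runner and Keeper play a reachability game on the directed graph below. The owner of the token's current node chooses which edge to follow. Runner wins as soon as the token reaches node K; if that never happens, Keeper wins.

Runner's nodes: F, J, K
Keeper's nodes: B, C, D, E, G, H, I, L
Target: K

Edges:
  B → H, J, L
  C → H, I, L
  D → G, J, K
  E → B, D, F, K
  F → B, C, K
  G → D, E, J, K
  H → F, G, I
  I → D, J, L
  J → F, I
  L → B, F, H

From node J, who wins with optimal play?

Runner

A0 = {K}
A1: add {F} — F (Runner) has F→K.
A2: add {J} — J (Runner) has J→F.
A3 = A2; e.g. B (Keeper) can still go to H. Fixed point.
J ∈ A2, so Runner can force the target.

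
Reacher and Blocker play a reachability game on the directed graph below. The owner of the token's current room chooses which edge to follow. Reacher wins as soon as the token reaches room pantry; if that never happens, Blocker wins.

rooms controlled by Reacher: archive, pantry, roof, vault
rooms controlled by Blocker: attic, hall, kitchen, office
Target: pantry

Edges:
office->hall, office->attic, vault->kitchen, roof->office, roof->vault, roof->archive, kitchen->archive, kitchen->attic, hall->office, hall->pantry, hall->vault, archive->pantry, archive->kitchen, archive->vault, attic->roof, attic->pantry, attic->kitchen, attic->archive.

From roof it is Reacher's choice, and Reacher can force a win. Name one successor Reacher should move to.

A0 = {pantry}
A1: add {archive} — archive (Reacher) has archive→pantry.
A2: add {roof} — roof (Reacher) has roof→archive.
A3 = A2; e.g. hall (Blocker) can still go to office. Fixed point.
From roof, successor archive is in the attractor (rank 1); the other successors office, vault are not.

archive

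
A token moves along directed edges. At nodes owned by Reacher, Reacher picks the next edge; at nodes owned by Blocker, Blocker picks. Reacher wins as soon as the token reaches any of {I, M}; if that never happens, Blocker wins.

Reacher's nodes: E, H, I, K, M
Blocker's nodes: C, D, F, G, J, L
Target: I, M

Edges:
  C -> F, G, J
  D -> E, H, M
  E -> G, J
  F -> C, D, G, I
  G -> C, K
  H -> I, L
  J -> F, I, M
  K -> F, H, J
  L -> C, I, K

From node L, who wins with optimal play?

A0 = {I, M}
A1: add {H} — H (Reacher) has H→I.
A2: add {K} — K (Reacher) has K→H.
A3 = A2; e.g. C (Blocker) can still go to F. Fixed point.
L never enters the attractor, so Blocker can avoid the target forever.

Blocker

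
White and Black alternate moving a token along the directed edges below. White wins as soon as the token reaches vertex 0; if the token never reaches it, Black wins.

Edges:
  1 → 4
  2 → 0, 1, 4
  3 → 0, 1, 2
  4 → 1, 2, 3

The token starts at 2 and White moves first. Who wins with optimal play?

Track states (vertex, player-to-move).
A0 = {(0,White), (0,Black)}
A1: add {(2,White), (3,White)}.
(2,White) ∈ A1 ⇒ White forces the target.

White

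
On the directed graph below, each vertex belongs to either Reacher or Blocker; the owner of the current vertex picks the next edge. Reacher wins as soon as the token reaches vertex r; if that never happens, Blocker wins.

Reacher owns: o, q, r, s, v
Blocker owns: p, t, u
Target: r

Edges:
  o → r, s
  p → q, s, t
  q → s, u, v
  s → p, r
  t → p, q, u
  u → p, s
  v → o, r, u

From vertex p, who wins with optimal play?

Blocker

A0 = {r}
A1: add {o, s, v} — o (Reacher) has o→r; s (Reacher) has s→r; v (Reacher) has v→r.
A2: add {q} — q (Reacher) has q→s.
A3 = A2; e.g. p (Blocker) can still go to t. Fixed point.
p never enters the attractor, so Blocker can avoid the target forever.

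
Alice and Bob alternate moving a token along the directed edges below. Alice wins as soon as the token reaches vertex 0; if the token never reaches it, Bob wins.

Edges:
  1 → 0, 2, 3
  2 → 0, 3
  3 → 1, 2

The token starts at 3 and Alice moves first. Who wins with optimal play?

Track states (vertex, player-to-move).
A0 = {(0,Alice), (0,Bob)}
A1: add {(1,Alice), (2,Alice)}.
A2: add {(3,Bob)}.
A3 = A2; e.g. (1,Bob) stays out. (3,Alice) never enters ⇒ Bob avoids the target.

Bob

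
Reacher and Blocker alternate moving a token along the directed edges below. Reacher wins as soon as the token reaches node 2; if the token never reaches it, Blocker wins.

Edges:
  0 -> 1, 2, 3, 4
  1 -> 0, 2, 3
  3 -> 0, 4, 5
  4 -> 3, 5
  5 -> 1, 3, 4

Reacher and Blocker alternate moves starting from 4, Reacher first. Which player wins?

Blocker

Track states (vertex, player-to-move).
A0 = {(2,Reacher), (2,Blocker)}
A1: add {(0,Reacher), (1,Reacher)}.
A2 = A1; e.g. (0,Blocker) stays out. (4,Reacher) never enters ⇒ Blocker avoids the target.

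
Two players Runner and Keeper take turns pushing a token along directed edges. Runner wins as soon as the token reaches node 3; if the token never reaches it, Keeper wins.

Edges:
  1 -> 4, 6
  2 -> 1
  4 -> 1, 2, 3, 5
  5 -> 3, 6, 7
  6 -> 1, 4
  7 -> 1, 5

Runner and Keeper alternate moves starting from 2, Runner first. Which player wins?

Track states (vertex, player-to-move).
A0 = {(3,Runner), (3,Keeper)}
A1: add {(4,Runner), (5,Runner)}.
A2 = A1; e.g. (1,Runner) stays out. (2,Runner) never enters ⇒ Keeper avoids the target.

Keeper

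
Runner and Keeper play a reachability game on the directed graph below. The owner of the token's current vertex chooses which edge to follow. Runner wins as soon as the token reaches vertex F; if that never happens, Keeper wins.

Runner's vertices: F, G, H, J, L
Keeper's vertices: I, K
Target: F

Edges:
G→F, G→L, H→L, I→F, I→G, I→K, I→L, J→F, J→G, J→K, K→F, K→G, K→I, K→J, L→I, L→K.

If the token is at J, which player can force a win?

Runner

A0 = {F}
A1: add {G, J} — G (Runner) has G→F; J (Runner) has J→F.
A2 = A1; e.g. H (Runner) has no edge into A1. Fixed point.
J ∈ A1, so Runner can force the target.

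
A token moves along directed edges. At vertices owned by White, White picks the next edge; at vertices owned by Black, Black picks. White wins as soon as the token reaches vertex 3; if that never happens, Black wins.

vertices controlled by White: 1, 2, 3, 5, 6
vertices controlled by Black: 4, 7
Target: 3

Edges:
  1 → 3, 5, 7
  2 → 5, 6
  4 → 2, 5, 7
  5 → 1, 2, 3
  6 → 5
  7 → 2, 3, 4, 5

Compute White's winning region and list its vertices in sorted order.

A0 = {3}
A1: add {1, 5} — 1 (White) has 1→3; 5 (White) has 5→3.
A2: add {2, 6} — 2 (White) has 2→5; 6 (White) has 6→5.
A3 = A2; e.g. 4 (Black) can still go to 7. Fixed point.
White's winning region = {1, 2, 3, 5, 6}.

1, 2, 3, 5, 6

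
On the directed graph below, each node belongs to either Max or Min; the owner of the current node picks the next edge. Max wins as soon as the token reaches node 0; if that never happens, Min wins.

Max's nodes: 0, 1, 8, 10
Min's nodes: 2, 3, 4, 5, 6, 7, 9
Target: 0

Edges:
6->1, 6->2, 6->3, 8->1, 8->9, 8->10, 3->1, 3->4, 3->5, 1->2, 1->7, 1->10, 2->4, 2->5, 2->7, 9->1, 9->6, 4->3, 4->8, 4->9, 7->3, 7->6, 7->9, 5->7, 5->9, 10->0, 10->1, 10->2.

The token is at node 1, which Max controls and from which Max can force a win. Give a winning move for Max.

10

A0 = {0}
A1: add {10} — 10 (Max) has 10→0.
A2: add {1, 8} — 1 (Max) has 1→10; 8 (Max) has 8→10.
A3 = A2; e.g. 2 (Min) can still go to 4. Fixed point.
From 1, successor 10 is in the attractor (rank 1); the other successors 2, 7 are not.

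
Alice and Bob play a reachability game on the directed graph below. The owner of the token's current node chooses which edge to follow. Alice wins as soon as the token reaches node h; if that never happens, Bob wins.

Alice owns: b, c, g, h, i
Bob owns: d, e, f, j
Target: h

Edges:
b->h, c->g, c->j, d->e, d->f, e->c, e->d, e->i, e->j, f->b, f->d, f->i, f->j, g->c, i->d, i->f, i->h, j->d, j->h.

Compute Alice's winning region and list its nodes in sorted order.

b, h, i

A0 = {h}
A1: add {b, i} — b (Alice) has b→h; i (Alice) has i→h.
A2 = A1; e.g. c (Alice) has no edge into A1. Fixed point.
Alice's winning region = {b, h, i}.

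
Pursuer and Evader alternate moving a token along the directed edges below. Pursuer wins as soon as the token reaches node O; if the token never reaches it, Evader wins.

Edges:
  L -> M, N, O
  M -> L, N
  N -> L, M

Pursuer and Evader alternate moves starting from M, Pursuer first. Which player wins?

Evader

Track states (vertex, player-to-move).
A0 = {(O,Pursuer), (O,Evader)}
A1: add {(L,Pursuer)}.
A2 = A1; e.g. (L,Evader) stays out. (M,Pursuer) never enters ⇒ Evader avoids the target.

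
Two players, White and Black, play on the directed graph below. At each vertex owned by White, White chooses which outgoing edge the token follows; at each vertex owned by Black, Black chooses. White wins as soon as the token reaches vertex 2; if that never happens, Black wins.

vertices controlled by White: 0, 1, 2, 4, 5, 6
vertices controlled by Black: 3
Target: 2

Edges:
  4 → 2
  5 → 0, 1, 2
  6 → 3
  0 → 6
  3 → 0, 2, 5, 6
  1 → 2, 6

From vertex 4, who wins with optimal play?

White

A0 = {2}
A1: add {1, 4, 5} — 1 (White) has 1→2; 4 (White) has 4→2; 5 (White) has 5→2.
A2 = A1; e.g. 0 (White) has no edge into A1. Fixed point.
4 ∈ A1, so White can force the target.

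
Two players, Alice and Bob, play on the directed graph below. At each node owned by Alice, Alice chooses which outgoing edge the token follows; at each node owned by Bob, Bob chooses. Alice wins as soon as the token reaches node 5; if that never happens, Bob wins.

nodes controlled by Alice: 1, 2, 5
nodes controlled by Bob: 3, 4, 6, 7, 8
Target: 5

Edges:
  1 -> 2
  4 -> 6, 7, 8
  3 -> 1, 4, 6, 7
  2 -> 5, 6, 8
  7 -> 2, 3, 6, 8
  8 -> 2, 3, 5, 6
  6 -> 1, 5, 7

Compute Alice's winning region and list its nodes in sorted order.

1, 2, 5

A0 = {5}
A1: add {2} — 2 (Alice) has 2→5.
A2: add {1} — 1 (Alice) has 1→2.
A3 = A2; e.g. 3 (Bob) can still go to 4. Fixed point.
Alice's winning region = {1, 2, 5}.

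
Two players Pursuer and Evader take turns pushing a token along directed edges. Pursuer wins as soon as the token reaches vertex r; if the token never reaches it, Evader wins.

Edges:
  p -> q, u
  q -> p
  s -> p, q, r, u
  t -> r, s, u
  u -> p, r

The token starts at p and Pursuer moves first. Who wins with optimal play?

Evader

Track states (vertex, player-to-move).
A0 = {(r,Pursuer), (r,Evader)}
A1: add {(s,Pursuer), (t,Pursuer), (u,Pursuer)}.
A2: add {(t,Evader)}.
A3 = A2; e.g. (p,Pursuer) stays out. (p,Pursuer) never enters ⇒ Evader avoids the target.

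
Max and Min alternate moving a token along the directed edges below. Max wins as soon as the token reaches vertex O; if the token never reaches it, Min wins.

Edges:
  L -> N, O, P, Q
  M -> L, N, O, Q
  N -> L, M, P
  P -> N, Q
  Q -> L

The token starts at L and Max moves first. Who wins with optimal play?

Track states (vertex, player-to-move).
A0 = {(O,Max), (O,Min)}
A1: add {(L,Max), (M,Max)}.
(L,Max) ∈ A1 ⇒ Max forces the target.

Max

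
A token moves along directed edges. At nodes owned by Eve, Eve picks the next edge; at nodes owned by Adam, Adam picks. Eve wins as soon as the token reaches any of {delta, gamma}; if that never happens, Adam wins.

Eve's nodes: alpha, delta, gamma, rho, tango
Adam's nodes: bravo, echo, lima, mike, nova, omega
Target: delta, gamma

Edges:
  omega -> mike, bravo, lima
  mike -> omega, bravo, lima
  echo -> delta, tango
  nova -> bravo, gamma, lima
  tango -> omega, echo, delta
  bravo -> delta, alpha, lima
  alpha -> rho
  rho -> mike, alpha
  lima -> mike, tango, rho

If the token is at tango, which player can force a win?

Eve

A0 = {delta, gamma}
A1: add {tango} — tango (Eve) has tango→delta.
tango ∈ A1, so Eve can force the target.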